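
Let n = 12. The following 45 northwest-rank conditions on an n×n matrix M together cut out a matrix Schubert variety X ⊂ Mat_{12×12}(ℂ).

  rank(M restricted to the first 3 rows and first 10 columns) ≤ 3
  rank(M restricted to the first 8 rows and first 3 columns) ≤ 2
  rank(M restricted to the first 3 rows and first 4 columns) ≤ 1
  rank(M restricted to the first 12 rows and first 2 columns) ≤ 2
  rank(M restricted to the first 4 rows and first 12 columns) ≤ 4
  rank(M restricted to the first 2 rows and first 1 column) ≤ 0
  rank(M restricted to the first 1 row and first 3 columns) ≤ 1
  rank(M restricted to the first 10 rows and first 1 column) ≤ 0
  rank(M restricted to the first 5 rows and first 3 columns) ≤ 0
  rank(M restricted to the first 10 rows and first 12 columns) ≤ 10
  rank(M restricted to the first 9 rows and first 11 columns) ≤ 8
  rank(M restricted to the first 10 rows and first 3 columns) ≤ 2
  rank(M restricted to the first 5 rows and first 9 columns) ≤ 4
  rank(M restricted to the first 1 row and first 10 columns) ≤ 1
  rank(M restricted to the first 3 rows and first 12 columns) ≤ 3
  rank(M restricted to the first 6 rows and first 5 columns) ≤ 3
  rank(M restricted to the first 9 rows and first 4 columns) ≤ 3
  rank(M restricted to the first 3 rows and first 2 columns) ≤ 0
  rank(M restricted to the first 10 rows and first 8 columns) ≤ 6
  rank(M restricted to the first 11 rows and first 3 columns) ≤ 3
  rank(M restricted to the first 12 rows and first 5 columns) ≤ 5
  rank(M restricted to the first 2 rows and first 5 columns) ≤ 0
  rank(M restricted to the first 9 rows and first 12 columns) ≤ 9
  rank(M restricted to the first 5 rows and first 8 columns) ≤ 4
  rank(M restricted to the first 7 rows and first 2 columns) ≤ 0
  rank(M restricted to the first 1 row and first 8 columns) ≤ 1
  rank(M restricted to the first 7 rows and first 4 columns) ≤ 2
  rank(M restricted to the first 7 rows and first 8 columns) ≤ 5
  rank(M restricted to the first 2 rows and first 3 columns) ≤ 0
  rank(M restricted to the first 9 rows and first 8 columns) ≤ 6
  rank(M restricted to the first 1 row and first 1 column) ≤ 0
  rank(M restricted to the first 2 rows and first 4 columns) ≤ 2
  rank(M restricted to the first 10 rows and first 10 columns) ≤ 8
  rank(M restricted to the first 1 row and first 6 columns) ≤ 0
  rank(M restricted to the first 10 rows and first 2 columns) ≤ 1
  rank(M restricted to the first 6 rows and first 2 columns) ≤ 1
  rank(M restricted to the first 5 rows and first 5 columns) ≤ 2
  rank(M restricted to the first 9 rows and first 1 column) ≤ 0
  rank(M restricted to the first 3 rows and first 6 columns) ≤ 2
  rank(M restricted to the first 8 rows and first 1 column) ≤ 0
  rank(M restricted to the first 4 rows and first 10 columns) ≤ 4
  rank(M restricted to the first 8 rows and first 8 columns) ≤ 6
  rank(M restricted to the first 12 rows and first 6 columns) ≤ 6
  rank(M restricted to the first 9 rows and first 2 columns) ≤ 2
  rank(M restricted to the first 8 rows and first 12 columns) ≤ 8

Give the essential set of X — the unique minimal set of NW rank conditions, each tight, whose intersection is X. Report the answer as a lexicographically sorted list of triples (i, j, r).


The tightest implied rank at each (i,j), from the 45 conditions:

  i=1: 0 | 0 | 0 | 0 | 0 | 0 | 1 | 1 | 1 | 1 | 1 | 1
  i=2: 0 | 0 | 0 | 0 | 0 | 1 | 2 | 2 | 2 | 2 | 2 | 2
  i=3: 0 | 0 | 0 | 1 | 1 | 2 | 3 | 3 | 3 | 3 | 3 | 3
  i=4: 0 | 0 | 0 | 1 | 2 | 3 | 4 | 4 | 4 | 4 | 4 | 4
  i=5: 0 | 0 | 0 | 1 | 2 | 3 | 4 | 4 | 4 | 5 | 5 | 5
  i=6: 0 | 0 | 1 | 2 | 3 | 4 | 5 | 5 | 5 | 6 | 6 | 6
  i=7: 0 | 0 | 1 | 2 | 3 | 4 | 5 | 5 | 6 | 7 | 7 | 7
  i=8: 0 | 1 | 2 | 3 | 4 | 5 | 6 | 6 | 7 | 8 | 8 | 8
  i=9: 0 | 1 | 2 | 3 | 4 | 5 | 6 | 6 | 7 | 8 | 8 | 9
  i=10: 0 | 1 | 2 | 3 | 4 | 5 | 6 | 6 | 7 | 8 | 9 | 10
  i=11: 1 | 2 | 3 | 4 | 5 | 6 | 7 | 7 | 8 | 9 | 10 | 11
  i=12: 1 | 2 | 3 | 4 | 5 | 6 | 7 | 8 | 9 | 10 | 11 | 12

the unique w with this rank table is (7, 6, 4, 5, 10, 3, 9, 2, 12, 11, 1, 8).

Rothe diagram D(w) (33 cells), 9 SE-corners (essential conditions):

[(1, 6, 0), (2, 5, 0), (5, 3, 0), (5, 9, 4), (7, 2, 0), (7, 8, 5), (9, 11, 8), (10, 1, 0), (10, 8, 6)]


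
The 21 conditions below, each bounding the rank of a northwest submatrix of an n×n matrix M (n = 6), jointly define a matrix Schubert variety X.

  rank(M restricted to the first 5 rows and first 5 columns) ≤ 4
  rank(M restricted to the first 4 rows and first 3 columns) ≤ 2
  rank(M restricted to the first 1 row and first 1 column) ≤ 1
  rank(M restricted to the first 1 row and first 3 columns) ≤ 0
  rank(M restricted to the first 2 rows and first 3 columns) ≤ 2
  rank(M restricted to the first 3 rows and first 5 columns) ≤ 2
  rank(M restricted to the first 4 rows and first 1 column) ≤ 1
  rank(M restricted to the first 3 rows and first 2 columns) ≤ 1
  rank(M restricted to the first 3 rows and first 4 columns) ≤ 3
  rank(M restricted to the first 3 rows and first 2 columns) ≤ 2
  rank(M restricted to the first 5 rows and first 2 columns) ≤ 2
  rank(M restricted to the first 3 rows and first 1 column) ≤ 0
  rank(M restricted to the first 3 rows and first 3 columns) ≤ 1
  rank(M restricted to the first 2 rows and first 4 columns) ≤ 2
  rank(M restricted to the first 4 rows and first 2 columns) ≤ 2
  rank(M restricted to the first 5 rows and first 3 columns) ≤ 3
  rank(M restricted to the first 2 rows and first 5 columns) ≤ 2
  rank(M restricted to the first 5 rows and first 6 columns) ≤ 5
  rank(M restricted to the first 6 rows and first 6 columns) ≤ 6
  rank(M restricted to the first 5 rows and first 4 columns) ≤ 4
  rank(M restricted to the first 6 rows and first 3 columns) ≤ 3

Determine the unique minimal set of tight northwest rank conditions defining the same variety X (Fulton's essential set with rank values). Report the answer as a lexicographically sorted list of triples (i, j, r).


Reconstructing r_w from the 21 given conditions:

  i=1: 0  0  0  1  1  1
  i=2: 0  1  1  2  2  2
  i=3: 0  1  1  2  2  3
  i=4: 1  2  2  3  3  4
  i=5: 1  2  3  4  4  5
  i=6: 1  2  3  4  5  6

hence w(1..6) = (4, 2, 6, 1, 3, 5).

4 SE-corners of the 7-cell Rothe diagram give Ess(w):

[(1, 3, 0), (3, 1, 0), (3, 3, 1), (3, 5, 2)]


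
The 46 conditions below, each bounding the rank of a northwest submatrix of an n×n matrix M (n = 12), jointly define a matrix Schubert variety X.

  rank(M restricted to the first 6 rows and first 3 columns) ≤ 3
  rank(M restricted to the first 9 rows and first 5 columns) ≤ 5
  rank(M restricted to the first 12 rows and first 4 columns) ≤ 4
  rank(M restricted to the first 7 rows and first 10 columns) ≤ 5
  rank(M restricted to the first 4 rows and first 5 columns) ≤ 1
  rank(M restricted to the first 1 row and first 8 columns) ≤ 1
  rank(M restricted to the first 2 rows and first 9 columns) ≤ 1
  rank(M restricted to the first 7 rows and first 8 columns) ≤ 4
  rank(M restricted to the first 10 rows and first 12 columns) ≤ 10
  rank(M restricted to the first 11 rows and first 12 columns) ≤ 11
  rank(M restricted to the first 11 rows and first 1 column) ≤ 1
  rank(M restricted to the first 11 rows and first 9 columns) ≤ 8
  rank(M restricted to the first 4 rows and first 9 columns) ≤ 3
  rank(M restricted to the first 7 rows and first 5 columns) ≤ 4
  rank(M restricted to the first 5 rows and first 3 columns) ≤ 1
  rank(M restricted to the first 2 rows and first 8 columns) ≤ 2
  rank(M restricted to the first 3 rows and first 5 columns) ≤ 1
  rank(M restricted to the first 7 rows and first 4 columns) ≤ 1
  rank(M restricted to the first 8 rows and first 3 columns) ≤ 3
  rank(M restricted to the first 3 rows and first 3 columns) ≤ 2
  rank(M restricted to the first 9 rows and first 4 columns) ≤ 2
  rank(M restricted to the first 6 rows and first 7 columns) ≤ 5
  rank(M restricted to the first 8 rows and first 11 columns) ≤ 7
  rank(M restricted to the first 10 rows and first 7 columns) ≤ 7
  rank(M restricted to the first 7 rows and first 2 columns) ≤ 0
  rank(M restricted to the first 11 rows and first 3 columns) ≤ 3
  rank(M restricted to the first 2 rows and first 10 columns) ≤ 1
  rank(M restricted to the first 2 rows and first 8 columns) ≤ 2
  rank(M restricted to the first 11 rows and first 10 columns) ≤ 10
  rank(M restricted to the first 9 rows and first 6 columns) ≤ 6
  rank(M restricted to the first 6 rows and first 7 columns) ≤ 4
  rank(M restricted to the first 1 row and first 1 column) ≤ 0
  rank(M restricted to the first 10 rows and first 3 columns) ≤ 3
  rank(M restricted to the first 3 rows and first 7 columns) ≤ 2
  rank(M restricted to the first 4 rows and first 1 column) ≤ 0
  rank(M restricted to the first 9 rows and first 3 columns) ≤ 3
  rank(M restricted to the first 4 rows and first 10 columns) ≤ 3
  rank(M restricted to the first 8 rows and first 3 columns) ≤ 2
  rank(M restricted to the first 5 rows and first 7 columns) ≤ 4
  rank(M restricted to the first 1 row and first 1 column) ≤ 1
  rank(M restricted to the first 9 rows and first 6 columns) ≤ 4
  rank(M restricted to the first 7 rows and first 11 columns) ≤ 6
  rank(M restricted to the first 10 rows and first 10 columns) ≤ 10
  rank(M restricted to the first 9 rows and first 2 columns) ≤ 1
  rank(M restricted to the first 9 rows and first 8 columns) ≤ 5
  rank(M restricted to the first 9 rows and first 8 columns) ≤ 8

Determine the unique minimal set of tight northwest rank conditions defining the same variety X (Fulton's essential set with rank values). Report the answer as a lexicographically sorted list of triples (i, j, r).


Recovering R(i,j) via the rank-extension bound from the 46 conditions:

  R[1]: 0, 0, 1, 1, 1, 1, 1, 1, 1, 1, 1, 1
  R[2]: 0, 0, 1, 1, 1, 1, 1, 1, 1, 1, 2, 2
  R[3]: 0, 0, 1, 1, 1, 2, 2, 2, 2, 2, 3, 3
  R[4]: 0, 0, 1, 1, 1, 2, 3, 3, 3, 3, 4, 4
  R[5]: 0, 0, 1, 1, 2, 3, 4, 4, 4, 4, 5, 5
  R[6]: 0, 0, 1, 1, 2, 3, 4, 4, 5, 5, 6, 6
  R[7]: 0, 0, 1, 1, 2, 3, 4, 4, 5, 5, 6, 7
  R[8]: 1, 1, 2, 2, 3, 4, 5, 5, 6, 6, 7, 8
  R[9]: 1, 1, 2, 2, 3, 4, 5, 5, 6, 7, 8, 9
  R[10]: 1, 2, 3, 3, 4, 5, 6, 6, 7, 8, 9, 10
  R[11]: 1, 2, 3, 4, 5, 6, 7, 7, 8, 9, 10, 11
  R[12]: 1, 2, 3, 4, 5, 6, 7, 8, 9, 10, 11, 12

hence w(1..12) = (3, 11, 6, 7, 5, 9, 12, 1, 10, 2, 4, 8).

9 SE-corners of the 34-cell Rothe diagram give Ess(w):

[(2, 10, 1), (4, 5, 1), (7, 2, 0), (7, 4, 1), (7, 8, 4), (7, 10, 5), (9, 2, 1), (9, 4, 2), (9, 8, 5)]


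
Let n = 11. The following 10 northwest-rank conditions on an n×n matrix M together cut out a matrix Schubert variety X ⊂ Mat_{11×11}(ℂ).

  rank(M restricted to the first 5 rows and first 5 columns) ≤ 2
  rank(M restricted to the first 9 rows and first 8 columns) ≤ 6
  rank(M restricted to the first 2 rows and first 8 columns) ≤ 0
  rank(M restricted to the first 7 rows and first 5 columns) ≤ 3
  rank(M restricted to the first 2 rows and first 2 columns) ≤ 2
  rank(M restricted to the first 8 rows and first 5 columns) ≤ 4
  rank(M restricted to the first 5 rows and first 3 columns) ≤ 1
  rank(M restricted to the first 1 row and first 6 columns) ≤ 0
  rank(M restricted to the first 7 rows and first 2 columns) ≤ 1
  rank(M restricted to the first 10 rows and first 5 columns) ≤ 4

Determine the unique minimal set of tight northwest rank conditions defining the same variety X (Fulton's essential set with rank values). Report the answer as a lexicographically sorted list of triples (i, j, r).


The tightest implied rank at each (i,j), from the 10 conditions:

  row 1: 0  0  0  0  0  0  0  0  1  1  1
  row 2: 0  0  0  0  0  0  0  0  1  2  2
  row 3: 1  1  1  1  1  1  1  1  2  3  3
  row 4: 1  1  1  2  2  2  2  2  3  4  4
  row 5: 1  1  1  2  2  3  3  3  4  5  5
  row 6: 1  1  2  3  3  4  4  4  5  6  6
  row 7: 1  1  2  3  3  4  5  5  6  7  7
  row 8: 1  2  3  4  4  5  6  6  7  8  8
  row 9: 1  2  3  4  4  5  6  6  7  8  9
  row 10: 1  2  3  4  4  5  6  7  8  9  10
  row 11: 1  2  3  4  5  6  7  8  9  10  11

reading off 1-entries of Δ²R: w = (9, 10, 1, 4, 6, 3, 7, 2, 11, 8, 5).

ℓ(w)=27; the 7 essential cells (i,j,r):

[(2, 8, 0), (5, 3, 1), (5, 5, 2), (7, 2, 1), (7, 5, 3), (9, 8, 6), (10, 5, 4)]


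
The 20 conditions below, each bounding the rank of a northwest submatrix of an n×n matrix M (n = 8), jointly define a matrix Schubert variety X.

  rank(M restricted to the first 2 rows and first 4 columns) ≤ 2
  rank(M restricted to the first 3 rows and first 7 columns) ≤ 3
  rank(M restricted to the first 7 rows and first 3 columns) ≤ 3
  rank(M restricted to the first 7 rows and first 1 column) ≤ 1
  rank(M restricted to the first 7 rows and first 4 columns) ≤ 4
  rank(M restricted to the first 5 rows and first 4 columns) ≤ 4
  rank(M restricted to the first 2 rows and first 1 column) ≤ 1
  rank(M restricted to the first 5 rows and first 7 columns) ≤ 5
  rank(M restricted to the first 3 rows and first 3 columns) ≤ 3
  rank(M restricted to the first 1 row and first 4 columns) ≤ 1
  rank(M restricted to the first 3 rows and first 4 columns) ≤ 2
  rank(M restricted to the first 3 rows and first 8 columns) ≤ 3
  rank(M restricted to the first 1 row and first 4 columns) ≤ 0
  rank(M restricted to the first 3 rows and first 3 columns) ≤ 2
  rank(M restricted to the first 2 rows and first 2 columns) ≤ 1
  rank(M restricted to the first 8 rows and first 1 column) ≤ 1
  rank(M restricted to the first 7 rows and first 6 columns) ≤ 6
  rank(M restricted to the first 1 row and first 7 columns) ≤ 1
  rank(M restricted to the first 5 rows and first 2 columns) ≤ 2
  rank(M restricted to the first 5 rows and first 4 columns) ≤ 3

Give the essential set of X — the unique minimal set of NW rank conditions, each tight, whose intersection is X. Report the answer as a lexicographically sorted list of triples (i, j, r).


Rank table r_w(8×8) implied by the 20 constraints:

  0 0 0 0 1 1 1 1
  1 1 1 1 2 2 2 2
  1 2 2 2 3 3 3 3
  1 2 3 3 4 4 4 4
  1 2 3 3 4 5 5 5
  1 2 3 4 5 6 6 6
  1 2 3 4 5 6 7 7
  1 2 3 4 5 6 7 8

reading off 1-entries of Δ²R: w = (5, 1, 2, 3, 6, 4, 7, 8).

2 SE-corners of the 5-cell Rothe diagram give Ess(w):

[(1, 4, 0), (5, 4, 3)]


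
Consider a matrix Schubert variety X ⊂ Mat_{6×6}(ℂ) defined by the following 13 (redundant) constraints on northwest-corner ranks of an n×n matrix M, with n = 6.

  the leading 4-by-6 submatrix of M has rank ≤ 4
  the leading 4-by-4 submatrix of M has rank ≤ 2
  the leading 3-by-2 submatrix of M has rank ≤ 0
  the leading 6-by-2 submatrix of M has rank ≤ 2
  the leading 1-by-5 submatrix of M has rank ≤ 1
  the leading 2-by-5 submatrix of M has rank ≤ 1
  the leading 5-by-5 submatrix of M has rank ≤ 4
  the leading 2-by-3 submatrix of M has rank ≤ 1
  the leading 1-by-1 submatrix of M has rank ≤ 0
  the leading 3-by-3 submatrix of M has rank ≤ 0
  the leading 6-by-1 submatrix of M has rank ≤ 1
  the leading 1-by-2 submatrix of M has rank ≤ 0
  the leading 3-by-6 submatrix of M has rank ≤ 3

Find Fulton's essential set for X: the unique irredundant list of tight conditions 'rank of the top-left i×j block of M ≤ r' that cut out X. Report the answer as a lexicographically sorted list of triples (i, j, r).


The tightest implied rank at each (i,j), from the 13 conditions:

  0 0 0 1 1 1
  0 0 0 1 1 2
  0 0 0 1 2 3
  1 1 1 2 3 4
  1 2 2 3 4 5
  1 2 3 4 5 6

second differences of R give the permutation w = (4, 6, 5, 1, 2, 3).

D(w) has 10 cells with 2 SE-corners; essential set:

[(2, 5, 1), (3, 3, 0)]


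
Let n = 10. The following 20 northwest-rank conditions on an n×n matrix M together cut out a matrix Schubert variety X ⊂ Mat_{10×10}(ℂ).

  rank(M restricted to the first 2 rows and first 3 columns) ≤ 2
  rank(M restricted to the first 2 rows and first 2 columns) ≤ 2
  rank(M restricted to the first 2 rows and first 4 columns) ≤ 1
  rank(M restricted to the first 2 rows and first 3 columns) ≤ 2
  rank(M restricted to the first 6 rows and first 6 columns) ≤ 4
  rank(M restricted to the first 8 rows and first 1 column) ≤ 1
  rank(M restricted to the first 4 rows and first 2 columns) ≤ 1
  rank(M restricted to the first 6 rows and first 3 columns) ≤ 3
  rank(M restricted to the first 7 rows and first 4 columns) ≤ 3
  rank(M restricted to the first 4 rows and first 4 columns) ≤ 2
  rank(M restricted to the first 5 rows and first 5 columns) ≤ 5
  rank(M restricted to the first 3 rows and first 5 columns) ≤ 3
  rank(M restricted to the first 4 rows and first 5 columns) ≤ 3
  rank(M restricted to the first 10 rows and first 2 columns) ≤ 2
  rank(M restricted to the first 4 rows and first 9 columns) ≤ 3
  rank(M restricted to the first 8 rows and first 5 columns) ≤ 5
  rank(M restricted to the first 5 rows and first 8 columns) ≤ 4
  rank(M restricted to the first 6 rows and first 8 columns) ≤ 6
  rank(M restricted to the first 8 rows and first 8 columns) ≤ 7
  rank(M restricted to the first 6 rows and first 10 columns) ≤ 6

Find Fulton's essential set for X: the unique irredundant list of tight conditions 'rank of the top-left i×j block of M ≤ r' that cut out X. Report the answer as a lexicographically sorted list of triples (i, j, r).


Computing R[i][j] = min implied NW-rank bound (n=10, 20 conditions):

  row 1: 1, 1, 1, 1, 1, 1, 1, 1, 1, 1
  row 2: 1, 1, 1, 1, 2, 2, 2, 2, 2, 2
  row 3: 1, 1, 2, 2, 3, 3, 3, 3, 3, 3
  row 4: 1, 1, 2, 2, 3, 3, 3, 3, 3, 4
  row 5: 1, 2, 3, 3, 4, 4, 4, 4, 4, 5
  row 6: 1, 2, 3, 3, 4, 4, 5, 5, 5, 6
  row 7: 1, 2, 3, 3, 4, 5, 6, 6, 6, 7
  row 8: 1, 2, 3, 4, 5, 6, 7, 7, 7, 8
  row 9: 1, 2, 3, 4, 5, 6, 7, 8, 8, 9
  row 10: 1, 2, 3, 4, 5, 6, 7, 8, 9, 10

second differences of R give the permutation w = (1, 5, 3, 10, 2, 7, 6, 4, 8, 9).

|D(w)|=13, |Ess(w)|=6:

[(2, 4, 1), (4, 2, 1), (4, 4, 2), (4, 9, 3), (6, 6, 4), (7, 4, 3)]


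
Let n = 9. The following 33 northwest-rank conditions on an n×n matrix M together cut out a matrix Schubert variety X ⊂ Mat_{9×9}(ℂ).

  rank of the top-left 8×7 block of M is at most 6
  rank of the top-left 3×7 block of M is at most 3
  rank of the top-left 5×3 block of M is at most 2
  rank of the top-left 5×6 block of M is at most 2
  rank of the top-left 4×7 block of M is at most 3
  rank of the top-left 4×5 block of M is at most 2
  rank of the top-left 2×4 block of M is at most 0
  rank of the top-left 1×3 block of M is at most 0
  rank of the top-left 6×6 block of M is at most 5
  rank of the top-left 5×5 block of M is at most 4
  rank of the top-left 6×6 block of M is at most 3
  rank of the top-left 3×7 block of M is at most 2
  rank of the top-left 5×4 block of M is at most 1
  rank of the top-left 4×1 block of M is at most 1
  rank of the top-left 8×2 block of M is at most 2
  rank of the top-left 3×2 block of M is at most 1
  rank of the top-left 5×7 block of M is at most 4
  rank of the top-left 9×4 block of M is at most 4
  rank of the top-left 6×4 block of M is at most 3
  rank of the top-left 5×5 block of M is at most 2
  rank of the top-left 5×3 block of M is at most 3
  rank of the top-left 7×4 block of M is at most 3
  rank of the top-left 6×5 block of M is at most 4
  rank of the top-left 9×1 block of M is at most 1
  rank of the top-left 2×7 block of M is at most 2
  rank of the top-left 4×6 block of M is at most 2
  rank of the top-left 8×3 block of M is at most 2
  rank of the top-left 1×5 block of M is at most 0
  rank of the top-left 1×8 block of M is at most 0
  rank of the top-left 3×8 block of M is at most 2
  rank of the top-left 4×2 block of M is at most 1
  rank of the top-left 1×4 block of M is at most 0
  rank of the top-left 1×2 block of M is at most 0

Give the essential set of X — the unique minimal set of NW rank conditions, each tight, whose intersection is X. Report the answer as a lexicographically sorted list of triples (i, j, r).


Recovering R(i,j) via the rank-extension bound from the 33 conditions:

  i=1: 0 0 0 0 0 0 0 0 1
  i=2: 0 0 0 0 1 1 1 1 2
  i=3: 1 1 1 1 2 2 2 2 3
  i=4: 1 1 1 1 2 2 3 3 4
  i=5: 1 1 1 1 2 2 3 4 5
  i=6: 1 2 2 2 3 3 4 5 6
  i=7: 1 2 2 3 4 4 5 6 7
  i=8: 1 2 2 3 4 5 6 7 8
  i=9: 1 2 3 4 5 6 7 8 9

second differences of R give the permutation w = (9, 5, 1, 7, 8, 2, 4, 6, 3).

Rothe diagram D(w) (22 cells), 5 SE-corners (essential conditions):

[(1, 8, 0), (2, 4, 0), (5, 4, 1), (5, 6, 2), (8, 3, 2)]


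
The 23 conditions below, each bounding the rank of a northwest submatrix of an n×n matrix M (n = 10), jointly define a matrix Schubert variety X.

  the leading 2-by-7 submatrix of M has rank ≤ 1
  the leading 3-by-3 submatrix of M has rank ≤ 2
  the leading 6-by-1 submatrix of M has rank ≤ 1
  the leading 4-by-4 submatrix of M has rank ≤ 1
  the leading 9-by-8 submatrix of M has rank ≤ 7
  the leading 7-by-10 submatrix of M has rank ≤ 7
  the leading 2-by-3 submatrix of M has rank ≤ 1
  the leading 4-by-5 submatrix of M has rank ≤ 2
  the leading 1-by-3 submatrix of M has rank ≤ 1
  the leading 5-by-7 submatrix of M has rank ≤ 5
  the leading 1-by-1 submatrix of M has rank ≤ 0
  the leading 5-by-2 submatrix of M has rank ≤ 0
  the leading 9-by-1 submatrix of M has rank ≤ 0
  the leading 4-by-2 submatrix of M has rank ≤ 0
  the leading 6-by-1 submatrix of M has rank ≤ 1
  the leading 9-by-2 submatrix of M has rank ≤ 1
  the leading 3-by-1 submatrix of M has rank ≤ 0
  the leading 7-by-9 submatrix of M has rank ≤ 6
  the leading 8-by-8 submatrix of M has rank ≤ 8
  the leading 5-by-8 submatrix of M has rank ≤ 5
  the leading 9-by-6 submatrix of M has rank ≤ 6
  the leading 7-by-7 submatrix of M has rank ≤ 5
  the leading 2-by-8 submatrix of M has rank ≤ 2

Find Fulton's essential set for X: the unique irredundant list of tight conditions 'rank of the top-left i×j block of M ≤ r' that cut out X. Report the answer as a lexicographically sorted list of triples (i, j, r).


Reconstructing r_w from the 23 given conditions:

  i=1: 0 | 0 | 1 | 1 | 1 | 1 | 1 | 1 | 1 | 1
  i=2: 0 | 0 | 1 | 1 | 1 | 1 | 1 | 2 | 2 | 2
  i=3: 0 | 0 | 1 | 1 | 2 | 2 | 2 | 3 | 3 | 3
  i=4: 0 | 0 | 1 | 1 | 2 | 3 | 3 | 4 | 4 | 4
  i=5: 0 | 0 | 1 | 2 | 3 | 4 | 4 | 5 | 5 | 5
  i=6: 0 | 1 | 2 | 3 | 4 | 5 | 5 | 6 | 6 | 6
  i=7: 0 | 1 | 2 | 3 | 4 | 5 | 5 | 6 | 6 | 7
  i=8: 0 | 1 | 2 | 3 | 4 | 5 | 6 | 7 | 7 | 8
  i=9: 0 | 1 | 2 | 3 | 4 | 5 | 6 | 7 | 8 | 9
  i=10: 1 | 2 | 3 | 4 | 5 | 6 | 7 | 8 | 9 | 10

hence w(1..10) = (3, 8, 5, 6, 4, 2, 10, 7, 9, 1).

D(w) has 22 cells with 6 SE-corners; essential set:

[(2, 7, 1), (4, 4, 1), (5, 2, 0), (7, 7, 5), (7, 9, 6), (9, 1, 0)]


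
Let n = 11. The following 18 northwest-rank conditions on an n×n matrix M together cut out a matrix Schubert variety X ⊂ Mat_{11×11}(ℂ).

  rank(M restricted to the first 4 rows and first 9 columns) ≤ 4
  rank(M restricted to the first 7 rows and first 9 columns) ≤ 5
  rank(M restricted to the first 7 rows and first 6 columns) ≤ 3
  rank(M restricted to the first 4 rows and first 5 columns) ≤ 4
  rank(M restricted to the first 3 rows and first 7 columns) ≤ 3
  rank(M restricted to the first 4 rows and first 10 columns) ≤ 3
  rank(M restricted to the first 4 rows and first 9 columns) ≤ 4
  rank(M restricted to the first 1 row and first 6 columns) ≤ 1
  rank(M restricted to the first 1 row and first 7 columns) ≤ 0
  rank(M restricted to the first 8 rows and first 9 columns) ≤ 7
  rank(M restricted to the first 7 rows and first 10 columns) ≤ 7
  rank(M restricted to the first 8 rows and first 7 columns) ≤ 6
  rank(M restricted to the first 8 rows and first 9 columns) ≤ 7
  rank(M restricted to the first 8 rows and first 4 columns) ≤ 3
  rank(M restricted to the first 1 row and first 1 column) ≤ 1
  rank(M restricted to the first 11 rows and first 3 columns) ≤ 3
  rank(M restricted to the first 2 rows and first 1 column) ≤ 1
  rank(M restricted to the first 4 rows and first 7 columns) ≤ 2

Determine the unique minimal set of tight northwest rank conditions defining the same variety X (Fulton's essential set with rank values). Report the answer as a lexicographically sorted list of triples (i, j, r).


Rank table r_w(11×11) implied by the 18 constraints:

  i=1: 0 | 0 | 0 | 0 | 0 | 0 | 0 | 1 | 1 | 1 | 1
  i=2: 1 | 1 | 1 | 1 | 1 | 1 | 1 | 2 | 2 | 2 | 2
  i=3: 1 | 2 | 2 | 2 | 2 | 2 | 2 | 3 | 3 | 3 | 3
  i=4: 1 | 2 | 2 | 2 | 2 | 2 | 2 | 3 | 3 | 3 | 4
  i=5: 1 | 2 | 3 | 3 | 3 | 3 | 3 | 4 | 4 | 4 | 5
  i=6: 1 | 2 | 3 | 3 | 3 | 3 | 4 | 5 | 5 | 5 | 6
  i=7: 1 | 2 | 3 | 3 | 3 | 3 | 4 | 5 | 5 | 6 | 7
  i=8: 1 | 2 | 3 | 3 | 4 | 4 | 5 | 6 | 6 | 7 | 8
  i=9: 1 | 2 | 3 | 4 | 5 | 5 | 6 | 7 | 7 | 8 | 9
  i=10: 1 | 2 | 3 | 4 | 5 | 6 | 7 | 8 | 8 | 9 | 10
  i=11: 1 | 2 | 3 | 4 | 5 | 6 | 7 | 8 | 9 | 10 | 11

the unique w with this rank table is (8, 1, 2, 11, 3, 7, 10, 5, 4, 6, 9).

Rothe diagram D(w) (22 cells), 6 SE-corners (essential conditions):

[(1, 7, 0), (4, 7, 2), (4, 10, 3), (7, 6, 3), (7, 9, 5), (8, 4, 3)]


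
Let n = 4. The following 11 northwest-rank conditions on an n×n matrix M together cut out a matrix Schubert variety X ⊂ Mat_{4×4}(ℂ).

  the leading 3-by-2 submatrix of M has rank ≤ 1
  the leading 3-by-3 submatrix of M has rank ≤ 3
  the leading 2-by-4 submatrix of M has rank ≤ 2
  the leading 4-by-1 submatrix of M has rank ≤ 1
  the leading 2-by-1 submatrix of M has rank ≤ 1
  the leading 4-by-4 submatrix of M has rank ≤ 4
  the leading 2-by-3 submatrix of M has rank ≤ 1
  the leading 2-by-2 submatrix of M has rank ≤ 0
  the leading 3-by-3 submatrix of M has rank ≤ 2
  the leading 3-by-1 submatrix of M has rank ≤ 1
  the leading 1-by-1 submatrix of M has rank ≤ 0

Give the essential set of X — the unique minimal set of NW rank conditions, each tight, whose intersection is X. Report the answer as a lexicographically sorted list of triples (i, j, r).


Rank table r_w(4×4) implied by the 11 constraints:

  R[1]: 0, 0, 1, 1
  R[2]: 0, 0, 1, 2
  R[3]: 1, 1, 2, 3
  R[4]: 1, 2, 3, 4

hence w(1..4) = (3, 4, 1, 2).

|D(w)|=4, |Ess(w)|=1:

[(2, 2, 0)]


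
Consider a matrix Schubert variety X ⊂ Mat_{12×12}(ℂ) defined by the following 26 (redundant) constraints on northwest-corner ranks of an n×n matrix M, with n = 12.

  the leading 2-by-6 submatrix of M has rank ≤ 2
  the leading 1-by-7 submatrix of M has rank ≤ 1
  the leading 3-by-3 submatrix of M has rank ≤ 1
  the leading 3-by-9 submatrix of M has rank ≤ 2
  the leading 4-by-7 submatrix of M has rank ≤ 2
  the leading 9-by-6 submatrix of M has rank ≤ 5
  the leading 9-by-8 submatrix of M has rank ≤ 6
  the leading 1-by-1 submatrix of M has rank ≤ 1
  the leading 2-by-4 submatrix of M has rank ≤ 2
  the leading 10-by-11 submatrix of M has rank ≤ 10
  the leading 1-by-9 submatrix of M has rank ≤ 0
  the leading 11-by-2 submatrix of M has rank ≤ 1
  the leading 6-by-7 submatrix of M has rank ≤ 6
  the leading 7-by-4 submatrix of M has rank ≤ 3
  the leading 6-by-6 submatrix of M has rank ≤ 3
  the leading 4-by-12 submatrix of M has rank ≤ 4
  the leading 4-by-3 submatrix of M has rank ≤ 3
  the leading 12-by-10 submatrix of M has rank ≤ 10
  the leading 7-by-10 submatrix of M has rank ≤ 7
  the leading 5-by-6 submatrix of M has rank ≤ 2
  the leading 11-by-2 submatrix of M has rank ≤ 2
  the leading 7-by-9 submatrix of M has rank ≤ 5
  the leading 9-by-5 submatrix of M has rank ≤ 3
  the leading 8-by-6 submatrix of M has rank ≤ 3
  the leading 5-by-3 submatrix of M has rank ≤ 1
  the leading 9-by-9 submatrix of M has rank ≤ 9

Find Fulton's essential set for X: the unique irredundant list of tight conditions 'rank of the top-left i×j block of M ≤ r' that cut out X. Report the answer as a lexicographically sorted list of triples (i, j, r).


Rank table r_w(12×12) implied by the 26 constraints:

  0 0 0 0 0 0 0 0 0 1 1 1
  1 1 1 1 1 1 1 1 1 2 2 2
  1 1 1 2 2 2 2 2 2 3 3 3
  1 1 1 2 2 2 2 3 3 4 4 4
  1 1 1 2 2 2 3 4 4 5 5 5
  1 1 2 3 3 3 4 5 5 6 6 6
  1 1 2 3 3 3 4 5 5 6 7 7
  1 1 2 3 3 3 4 5 6 7 8 8
  1 1 2 3 3 4 5 6 7 8 9 9
  1 1 2 3 4 5 6 7 8 9 10 10
  1 1 2 3 4 5 6 7 8 9 10 11
  1 2 3 4 5 6 7 8 9 10 11 12

giving w = (10, 1, 4, 8, 7, 3, 11, 9, 6, 5, 12, 2) via Δ²R.

Rothe diagram D(w) (32 cells), 8 SE-corners (essential conditions):

[(1, 9, 0), (4, 7, 2), (5, 3, 1), (5, 6, 2), (7, 9, 5), (8, 6, 3), (9, 5, 3), (11, 2, 1)]


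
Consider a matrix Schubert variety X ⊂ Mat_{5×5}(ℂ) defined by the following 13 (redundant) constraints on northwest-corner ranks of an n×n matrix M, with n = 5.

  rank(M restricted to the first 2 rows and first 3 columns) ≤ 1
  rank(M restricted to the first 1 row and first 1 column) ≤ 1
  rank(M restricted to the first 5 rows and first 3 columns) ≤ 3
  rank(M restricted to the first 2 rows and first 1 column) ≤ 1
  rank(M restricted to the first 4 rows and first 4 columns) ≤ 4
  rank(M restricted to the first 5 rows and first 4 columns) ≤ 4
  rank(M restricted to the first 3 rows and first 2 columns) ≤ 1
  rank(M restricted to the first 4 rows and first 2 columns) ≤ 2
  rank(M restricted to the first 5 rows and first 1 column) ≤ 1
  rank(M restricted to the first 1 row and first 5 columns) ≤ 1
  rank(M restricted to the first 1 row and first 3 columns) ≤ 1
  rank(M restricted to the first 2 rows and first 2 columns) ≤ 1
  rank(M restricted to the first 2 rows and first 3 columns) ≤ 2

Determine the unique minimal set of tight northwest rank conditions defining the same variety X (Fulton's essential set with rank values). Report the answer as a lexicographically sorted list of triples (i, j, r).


Recovering R(i,j) via the rank-extension bound from the 13 conditions:

  i=1: 1  1  1  1  1
  i=2: 1  1  1  2  2
  i=3: 1  1  2  3  3
  i=4: 1  2  3  4  4
  i=5: 1  2  3  4  5

hence w(1..5) = (1, 4, 3, 2, 5).

Rothe diagram D(w) (3 cells), 2 SE-corners (essential conditions):

[(2, 3, 1), (3, 2, 1)]


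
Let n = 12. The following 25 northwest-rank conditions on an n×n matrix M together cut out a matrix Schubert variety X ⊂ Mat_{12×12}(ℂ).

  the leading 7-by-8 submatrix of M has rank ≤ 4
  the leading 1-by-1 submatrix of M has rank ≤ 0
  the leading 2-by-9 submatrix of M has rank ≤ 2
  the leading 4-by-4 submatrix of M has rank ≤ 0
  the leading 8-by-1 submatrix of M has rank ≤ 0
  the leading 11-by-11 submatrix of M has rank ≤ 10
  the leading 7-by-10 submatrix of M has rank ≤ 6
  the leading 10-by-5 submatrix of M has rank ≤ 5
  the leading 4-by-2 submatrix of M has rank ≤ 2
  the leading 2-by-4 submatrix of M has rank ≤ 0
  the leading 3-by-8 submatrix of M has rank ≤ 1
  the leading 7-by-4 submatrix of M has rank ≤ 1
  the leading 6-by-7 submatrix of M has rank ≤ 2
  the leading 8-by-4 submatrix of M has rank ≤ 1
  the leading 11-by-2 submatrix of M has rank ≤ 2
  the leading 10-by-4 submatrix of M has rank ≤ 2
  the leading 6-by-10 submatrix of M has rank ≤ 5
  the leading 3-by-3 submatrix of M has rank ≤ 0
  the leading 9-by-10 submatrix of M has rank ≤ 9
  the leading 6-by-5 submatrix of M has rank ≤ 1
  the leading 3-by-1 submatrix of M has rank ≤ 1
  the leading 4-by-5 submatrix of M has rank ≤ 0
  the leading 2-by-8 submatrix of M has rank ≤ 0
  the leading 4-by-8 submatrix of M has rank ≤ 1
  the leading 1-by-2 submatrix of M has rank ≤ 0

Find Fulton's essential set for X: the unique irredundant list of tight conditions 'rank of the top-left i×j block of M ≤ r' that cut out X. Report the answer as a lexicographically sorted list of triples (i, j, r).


Rank table r_w(12×12) implied by the 25 constraints:

  0, 0, 0, 0, 0, 0, 0, 0, 1, 1, 1, 1
  0, 0, 0, 0, 0, 0, 0, 0, 1, 2, 2, 2
  0, 0, 0, 0, 0, 1, 1, 1, 2, 3, 3, 3
  0, 0, 0, 0, 0, 1, 1, 1, 2, 3, 4, 4
  0, 1, 1, 1, 1, 2, 2, 2, 3, 4, 5, 5
  0, 1, 1, 1, 1, 2, 2, 3, 4, 5, 6, 6
  0, 1, 1, 1, 2, 3, 3, 4, 5, 6, 7, 7
  0, 1, 1, 1, 2, 3, 4, 5, 6, 7, 8, 8
  1, 2, 2, 2, 3, 4, 5, 6, 7, 8, 9, 9
  1, 2, 2, 2, 3, 4, 5, 6, 7, 8, 9, 10
  1, 2, 3, 3, 4, 5, 6, 7, 8, 9, 10, 11
  1, 2, 3, 4, 5, 6, 7, 8, 9, 10, 11, 12

second differences of R give the permutation w = (9, 10, 6, 11, 2, 8, 5, 7, 1, 12, 3, 4).

ℓ(w)=42; the 8 essential cells (i,j,r):

[(2, 8, 0), (4, 5, 0), (4, 8, 1), (6, 5, 1), (6, 7, 2), (8, 1, 0), (8, 4, 1), (10, 4, 2)]


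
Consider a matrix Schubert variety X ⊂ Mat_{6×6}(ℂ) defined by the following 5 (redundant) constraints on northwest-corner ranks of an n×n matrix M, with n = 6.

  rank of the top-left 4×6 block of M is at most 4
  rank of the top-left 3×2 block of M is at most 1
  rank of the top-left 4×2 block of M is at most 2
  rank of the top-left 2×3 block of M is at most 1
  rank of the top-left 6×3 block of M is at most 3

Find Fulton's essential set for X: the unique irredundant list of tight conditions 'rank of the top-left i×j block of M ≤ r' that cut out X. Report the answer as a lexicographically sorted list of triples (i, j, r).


The tightest implied rank at each (i,j), from the 5 conditions:

  R[1]: 1 | 1 | 1 | 1 | 1 | 1
  R[2]: 1 | 1 | 1 | 2 | 2 | 2
  R[3]: 1 | 1 | 2 | 3 | 3 | 3
  R[4]: 1 | 2 | 3 | 4 | 4 | 4
  R[5]: 1 | 2 | 3 | 4 | 5 | 5
  R[6]: 1 | 2 | 3 | 4 | 5 | 6

hence w(1..6) = (1, 4, 3, 2, 5, 6).

ℓ(w)=3; the 2 essential cells (i,j,r):

[(2, 3, 1), (3, 2, 1)]


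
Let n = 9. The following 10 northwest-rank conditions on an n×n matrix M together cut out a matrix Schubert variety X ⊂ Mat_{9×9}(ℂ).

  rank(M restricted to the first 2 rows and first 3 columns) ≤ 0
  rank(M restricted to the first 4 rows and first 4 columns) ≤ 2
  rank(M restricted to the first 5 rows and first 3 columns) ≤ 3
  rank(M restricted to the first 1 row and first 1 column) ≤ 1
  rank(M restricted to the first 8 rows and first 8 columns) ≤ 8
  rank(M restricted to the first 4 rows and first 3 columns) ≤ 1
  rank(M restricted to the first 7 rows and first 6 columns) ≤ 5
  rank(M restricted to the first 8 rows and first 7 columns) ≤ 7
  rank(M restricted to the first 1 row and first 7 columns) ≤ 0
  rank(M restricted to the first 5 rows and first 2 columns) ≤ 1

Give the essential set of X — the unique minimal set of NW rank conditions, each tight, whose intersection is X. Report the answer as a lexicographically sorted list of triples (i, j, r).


The tightest implied rank at each (i,j), from the 10 conditions:

  row 1: 0, 0, 0, 0, 0, 0, 0, 1, 1
  row 2: 0, 0, 0, 1, 1, 1, 1, 2, 2
  row 3: 1, 1, 1, 2, 2, 2, 2, 3, 3
  row 4: 1, 1, 1, 2, 3, 3, 3, 4, 4
  row 5: 1, 1, 2, 3, 4, 4, 4, 5, 5
  row 6: 1, 2, 3, 4, 5, 5, 5, 6, 6
  row 7: 1, 2, 3, 4, 5, 5, 6, 7, 7
  row 8: 1, 2, 3, 4, 5, 6, 7, 8, 8
  row 9: 1, 2, 3, 4, 5, 6, 7, 8, 9

so w = (8, 4, 1, 5, 3, 2, 7, 6, 9).

ℓ(w)=14; the 5 essential cells (i,j,r):

[(1, 7, 0), (2, 3, 0), (4, 3, 1), (5, 2, 1), (7, 6, 5)]


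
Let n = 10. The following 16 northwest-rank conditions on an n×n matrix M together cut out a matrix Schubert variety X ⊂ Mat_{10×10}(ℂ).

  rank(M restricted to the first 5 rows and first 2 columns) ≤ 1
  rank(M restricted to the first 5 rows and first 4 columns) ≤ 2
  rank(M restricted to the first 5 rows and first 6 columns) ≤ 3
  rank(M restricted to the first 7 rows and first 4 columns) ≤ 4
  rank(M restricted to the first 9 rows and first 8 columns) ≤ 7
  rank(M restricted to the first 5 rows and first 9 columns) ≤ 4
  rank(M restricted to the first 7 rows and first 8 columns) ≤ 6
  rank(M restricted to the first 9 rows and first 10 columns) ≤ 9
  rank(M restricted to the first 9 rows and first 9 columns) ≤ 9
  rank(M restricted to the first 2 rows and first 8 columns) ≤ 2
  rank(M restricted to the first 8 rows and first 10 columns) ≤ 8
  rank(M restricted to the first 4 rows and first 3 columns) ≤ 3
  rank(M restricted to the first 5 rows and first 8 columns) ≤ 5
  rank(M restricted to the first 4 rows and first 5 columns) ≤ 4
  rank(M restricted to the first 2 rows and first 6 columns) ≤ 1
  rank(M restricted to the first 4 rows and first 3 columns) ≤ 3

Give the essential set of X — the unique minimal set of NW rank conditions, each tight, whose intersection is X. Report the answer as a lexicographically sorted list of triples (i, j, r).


Rank table r_w(10×10) implied by the 16 constraints:

  row 1: 1 1 1 1 1 1 1 1 1 1
  row 2: 1 1 1 1 1 1 2 2 2 2
  row 3: 1 1 2 2 2 2 3 3 3 3
  row 4: 1 1 2 2 3 3 4 4 4 4
  row 5: 1 1 2 2 3 3 4 4 4 5
  row 6: 1 2 3 3 4 4 5 5 5 6
  row 7: 1 2 3 4 5 5 6 6 6 7
  row 8: 1 2 3 4 5 6 7 7 7 8
  row 9: 1 2 3 4 5 6 7 7 8 9
  row 10: 1 2 3 4 5 6 7 8 9 10

second differences of R give the permutation w = (1, 7, 3, 5, 10, 2, 4, 6, 9, 8).

6 SE-corners of the 14-cell Rothe diagram give Ess(w):

[(2, 6, 1), (5, 2, 1), (5, 4, 2), (5, 6, 3), (5, 9, 4), (9, 8, 7)]


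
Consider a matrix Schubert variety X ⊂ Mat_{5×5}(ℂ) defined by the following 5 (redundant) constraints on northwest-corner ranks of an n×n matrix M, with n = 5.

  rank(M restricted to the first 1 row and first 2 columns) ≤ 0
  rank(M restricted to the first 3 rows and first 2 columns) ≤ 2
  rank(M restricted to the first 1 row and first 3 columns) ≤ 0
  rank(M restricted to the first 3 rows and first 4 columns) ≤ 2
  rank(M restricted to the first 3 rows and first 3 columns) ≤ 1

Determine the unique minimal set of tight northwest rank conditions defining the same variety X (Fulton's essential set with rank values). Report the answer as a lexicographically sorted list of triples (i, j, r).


Reconstructing r_w from the 5 given conditions:

  R[1]: 0 0 0 1 1
  R[2]: 1 1 1 2 2
  R[3]: 1 1 1 2 3
  R[4]: 1 2 2 3 4
  R[5]: 1 2 3 4 5

reading off 1-entries of Δ²R: w = (4, 1, 5, 2, 3).

Fulton essential set (2 of the 5 Rothe cells):

[(1, 3, 0), (3, 3, 1)]


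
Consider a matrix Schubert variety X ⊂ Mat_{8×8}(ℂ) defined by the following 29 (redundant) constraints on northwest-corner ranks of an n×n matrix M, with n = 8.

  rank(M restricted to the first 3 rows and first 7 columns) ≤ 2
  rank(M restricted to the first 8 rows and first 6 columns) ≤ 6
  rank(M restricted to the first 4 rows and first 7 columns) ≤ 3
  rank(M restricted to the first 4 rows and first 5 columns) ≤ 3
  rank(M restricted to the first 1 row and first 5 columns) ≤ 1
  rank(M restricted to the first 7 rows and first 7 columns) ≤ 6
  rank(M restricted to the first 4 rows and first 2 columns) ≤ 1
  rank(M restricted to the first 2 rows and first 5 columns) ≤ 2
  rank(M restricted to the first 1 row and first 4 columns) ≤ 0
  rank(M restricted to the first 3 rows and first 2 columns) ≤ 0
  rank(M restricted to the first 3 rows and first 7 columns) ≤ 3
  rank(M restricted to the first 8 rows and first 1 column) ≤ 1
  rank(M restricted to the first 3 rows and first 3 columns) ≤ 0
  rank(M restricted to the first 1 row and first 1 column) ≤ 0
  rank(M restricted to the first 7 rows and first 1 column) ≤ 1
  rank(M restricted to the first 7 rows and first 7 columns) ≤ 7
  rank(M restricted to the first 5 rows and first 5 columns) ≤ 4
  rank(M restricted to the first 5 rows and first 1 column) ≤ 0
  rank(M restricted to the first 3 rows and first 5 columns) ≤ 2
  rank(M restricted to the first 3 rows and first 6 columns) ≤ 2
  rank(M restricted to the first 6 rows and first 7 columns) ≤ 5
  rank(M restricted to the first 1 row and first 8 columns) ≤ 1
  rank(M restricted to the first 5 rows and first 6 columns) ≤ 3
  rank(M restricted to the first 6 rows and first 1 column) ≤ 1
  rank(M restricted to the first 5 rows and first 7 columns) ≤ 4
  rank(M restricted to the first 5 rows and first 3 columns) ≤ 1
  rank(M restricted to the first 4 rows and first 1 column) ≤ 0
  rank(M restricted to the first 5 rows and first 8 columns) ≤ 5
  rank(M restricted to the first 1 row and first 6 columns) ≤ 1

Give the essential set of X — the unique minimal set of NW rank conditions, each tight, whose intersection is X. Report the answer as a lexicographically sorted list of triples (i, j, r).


Propagating the 29 rank bounds to every northwest block:

  row 1: 0 0 0 0 1 1 1 1
  row 2: 0 0 0 1 2 2 2 2
  row 3: 0 0 0 1 2 2 2 3
  row 4: 0 1 1 2 3 3 3 4
  row 5: 0 1 1 2 3 3 4 5
  row 6: 1 2 2 3 4 4 5 6
  row 7: 1 2 3 4 5 5 6 7
  row 8: 1 2 3 4 5 6 7 8

giving w = (5, 4, 8, 2, 7, 1, 3, 6) via Δ²R.

ℓ(w)=16; the 6 essential cells (i,j,r):

[(1, 4, 0), (3, 3, 0), (3, 7, 2), (5, 1, 0), (5, 3, 1), (5, 6, 3)]
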